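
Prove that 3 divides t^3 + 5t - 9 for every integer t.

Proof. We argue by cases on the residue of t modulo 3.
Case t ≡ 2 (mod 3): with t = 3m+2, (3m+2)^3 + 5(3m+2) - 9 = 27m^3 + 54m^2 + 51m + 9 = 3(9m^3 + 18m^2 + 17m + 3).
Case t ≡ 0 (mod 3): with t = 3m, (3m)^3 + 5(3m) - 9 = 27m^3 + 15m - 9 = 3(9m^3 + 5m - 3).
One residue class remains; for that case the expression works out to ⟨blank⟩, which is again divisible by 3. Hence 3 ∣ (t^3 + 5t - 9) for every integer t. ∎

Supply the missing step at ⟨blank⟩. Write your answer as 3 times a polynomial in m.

3(9m^3 + 9m^2 + 8m - 1)

The residues treated are {2, 0}, so the missing case is t ≡ 1 (mod 3); write t = 3m+1.
Then (3m+1)^3 + 5(3m+1) - 9 = 27m^3 + 27m^2 + 24m - 3 = 3(9m^3 + 9m^2 + 8m - 1).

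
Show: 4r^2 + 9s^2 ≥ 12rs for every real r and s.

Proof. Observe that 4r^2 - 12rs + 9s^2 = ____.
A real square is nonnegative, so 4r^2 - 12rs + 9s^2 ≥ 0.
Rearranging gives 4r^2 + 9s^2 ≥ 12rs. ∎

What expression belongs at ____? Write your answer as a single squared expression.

The leading and trailing coefficients are 2^2 and 3^2, and 12 = 2·2·3, so the trinomial is (2r - 3s)^2.
Hence 4r^2 - 12rs + 9s^2 ≥ 0.

(2r - 3s)^2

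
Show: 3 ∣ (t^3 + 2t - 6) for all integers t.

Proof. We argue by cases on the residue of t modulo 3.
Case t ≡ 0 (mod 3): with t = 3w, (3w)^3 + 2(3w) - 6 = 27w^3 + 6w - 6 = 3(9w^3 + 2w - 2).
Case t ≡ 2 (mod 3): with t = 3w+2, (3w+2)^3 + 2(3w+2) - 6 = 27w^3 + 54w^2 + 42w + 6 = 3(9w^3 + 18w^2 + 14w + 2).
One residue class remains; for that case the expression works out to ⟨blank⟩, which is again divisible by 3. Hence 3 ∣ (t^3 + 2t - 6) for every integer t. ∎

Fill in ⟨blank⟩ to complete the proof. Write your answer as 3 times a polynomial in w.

The residues treated are {0, 2}, so the missing case is t ≡ 1 (mod 3); write t = 3w+1.
Then (3w+1)^3 + 2(3w+1) - 6 = 27w^3 + 27w^2 + 15w - 3 = 3(9w^3 + 9w^2 + 5w - 1).

3(9w^3 + 9w^2 + 5w - 1)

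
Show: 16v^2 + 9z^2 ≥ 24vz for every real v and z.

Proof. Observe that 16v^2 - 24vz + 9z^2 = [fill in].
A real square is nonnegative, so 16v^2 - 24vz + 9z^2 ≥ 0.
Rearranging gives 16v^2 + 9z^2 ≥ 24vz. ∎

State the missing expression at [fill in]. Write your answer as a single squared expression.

The leading and trailing coefficients are 4^2 and 3^2, and 24 = 2·4·3, so the trinomial is (4v - 3z)^2.
Hence 16v^2 - 24vz + 9z^2 ≥ 0.

(4v - 3z)^2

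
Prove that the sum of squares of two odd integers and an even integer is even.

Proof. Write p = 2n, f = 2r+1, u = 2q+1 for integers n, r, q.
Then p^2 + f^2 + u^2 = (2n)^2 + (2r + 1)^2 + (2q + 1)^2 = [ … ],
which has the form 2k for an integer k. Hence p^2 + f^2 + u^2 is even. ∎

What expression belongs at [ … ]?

2(2n^2 + 2q^2 + 2q + 2r^2 + 2r + 1)

Expanding: (2n)^2 + (2r + 1)^2 + (2q + 1)^2 = 4n^2 + 4q^2 + 4q + 4r^2 + 4r + 2.
Every term is even; pulling out the factor of 2 gives 2(2n^2 + 2q^2 + 2q + 2r^2 + 2r + 1).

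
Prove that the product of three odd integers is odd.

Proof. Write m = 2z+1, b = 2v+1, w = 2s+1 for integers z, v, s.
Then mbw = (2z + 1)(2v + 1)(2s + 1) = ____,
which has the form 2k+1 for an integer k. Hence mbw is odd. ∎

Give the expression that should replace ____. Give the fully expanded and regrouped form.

(2z + 1)(2v + 1)(2s + 1) = 8svz + 4sv + 4sz + 2s + 4vz + 2v + 2z + 1
= 2(4svz + 2sv + 2sz + s + 2vz + v + z) + 1.
Since 4svz + 2sv + 2sz + s + 2vz + v + z is an integer, the product is of the form 2k+1 for an integer k.

2(4svz + 2sv + 2sz + s + 2vz + v + z) + 1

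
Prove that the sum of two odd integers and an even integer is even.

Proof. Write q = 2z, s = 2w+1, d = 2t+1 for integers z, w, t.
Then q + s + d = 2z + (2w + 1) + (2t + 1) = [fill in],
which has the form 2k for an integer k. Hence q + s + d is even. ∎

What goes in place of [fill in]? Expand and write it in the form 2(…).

2(t + w + z + 1)

Expanding: 2z + (2w + 1) + (2t + 1) = 2t + 2w + 2z + 2.
Every term is even; pulling out the factor of 2 gives 2(t + w + z + 1).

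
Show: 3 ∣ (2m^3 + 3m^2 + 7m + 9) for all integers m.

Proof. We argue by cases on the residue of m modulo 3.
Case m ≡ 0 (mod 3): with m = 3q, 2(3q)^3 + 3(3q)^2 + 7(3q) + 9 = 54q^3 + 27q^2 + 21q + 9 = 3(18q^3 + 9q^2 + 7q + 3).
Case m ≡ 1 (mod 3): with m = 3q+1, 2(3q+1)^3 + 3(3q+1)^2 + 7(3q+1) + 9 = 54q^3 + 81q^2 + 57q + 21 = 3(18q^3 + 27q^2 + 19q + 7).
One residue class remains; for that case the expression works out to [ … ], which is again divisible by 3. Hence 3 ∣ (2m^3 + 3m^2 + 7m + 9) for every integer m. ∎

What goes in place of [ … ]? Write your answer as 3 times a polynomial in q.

3(18q^3 + 45q^2 + 43q + 17)

Only m ≡ 2 (mod 3) is unaccounted for. Put m = 3q+2:
2(3q+2)^3 + 3(3q+2)^2 + 7(3q+2) + 9 expands to 54q^3 + 135q^2 + 129q + 51,
and factoring out 3 leaves 3(18q^3 + 45q^2 + 43q + 17).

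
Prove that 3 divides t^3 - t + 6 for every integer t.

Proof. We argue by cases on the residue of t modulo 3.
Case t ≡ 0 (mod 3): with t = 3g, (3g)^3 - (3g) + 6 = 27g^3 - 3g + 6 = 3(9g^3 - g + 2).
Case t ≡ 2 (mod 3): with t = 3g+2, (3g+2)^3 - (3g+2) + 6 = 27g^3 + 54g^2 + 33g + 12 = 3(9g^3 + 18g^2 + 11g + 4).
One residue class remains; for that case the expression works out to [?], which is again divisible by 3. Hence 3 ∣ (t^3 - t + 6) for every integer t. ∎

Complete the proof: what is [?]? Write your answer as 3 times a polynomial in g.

Only t ≡ 1 (mod 3) is unaccounted for. Put t = 3g+1:
(3g+1)^3 - (3g+1) + 6 expands to 27g^3 + 27g^2 + 6g + 6,
and factoring out 3 leaves 3(9g^3 + 9g^2 + 2g + 2).

3(9g^3 + 9g^2 + 2g + 2)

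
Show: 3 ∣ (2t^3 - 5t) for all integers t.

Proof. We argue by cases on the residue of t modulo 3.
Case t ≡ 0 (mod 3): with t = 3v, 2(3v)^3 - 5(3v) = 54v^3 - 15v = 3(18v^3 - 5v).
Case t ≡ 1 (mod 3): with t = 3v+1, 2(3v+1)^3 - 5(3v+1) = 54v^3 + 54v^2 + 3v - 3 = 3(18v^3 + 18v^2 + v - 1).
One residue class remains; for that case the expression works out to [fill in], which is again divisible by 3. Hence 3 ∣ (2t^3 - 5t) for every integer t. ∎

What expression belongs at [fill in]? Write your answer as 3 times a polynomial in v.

Only t ≡ 2 (mod 3) is unaccounted for. Put t = 3v+2:
2(3v+2)^3 - 5(3v+2) expands to 54v^3 + 108v^2 + 57v + 6,
and factoring out 3 leaves 3(18v^3 + 36v^2 + 19v + 2).

3(18v^3 + 36v^2 + 19v + 2)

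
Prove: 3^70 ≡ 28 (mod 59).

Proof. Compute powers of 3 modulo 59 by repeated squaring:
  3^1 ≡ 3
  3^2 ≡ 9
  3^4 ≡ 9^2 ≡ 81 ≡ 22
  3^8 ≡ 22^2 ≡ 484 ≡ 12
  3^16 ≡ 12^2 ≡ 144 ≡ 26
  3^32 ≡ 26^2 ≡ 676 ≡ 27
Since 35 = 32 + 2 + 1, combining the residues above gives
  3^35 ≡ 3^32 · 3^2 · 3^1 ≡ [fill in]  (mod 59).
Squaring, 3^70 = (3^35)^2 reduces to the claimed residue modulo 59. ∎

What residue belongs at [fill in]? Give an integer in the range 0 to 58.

Multiply the listed residues: 27 · 9 · 3 = 243 → 729.
Reducing modulo 59: 729 = 12·59 + 21, so 3^35 ≡ 21.

21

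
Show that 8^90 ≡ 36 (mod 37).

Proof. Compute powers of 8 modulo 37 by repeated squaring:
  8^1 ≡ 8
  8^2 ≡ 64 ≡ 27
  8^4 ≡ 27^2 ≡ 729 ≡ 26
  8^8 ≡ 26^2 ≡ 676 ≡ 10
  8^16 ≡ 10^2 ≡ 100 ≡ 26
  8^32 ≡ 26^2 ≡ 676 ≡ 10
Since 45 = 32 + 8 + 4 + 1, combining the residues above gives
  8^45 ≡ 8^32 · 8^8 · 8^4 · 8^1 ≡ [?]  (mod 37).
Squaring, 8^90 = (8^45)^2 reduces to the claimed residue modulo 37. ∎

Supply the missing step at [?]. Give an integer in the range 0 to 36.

Multiply the listed residues: 10 · 10 · 26 · 8 = 100 → 2600 → 20800.
Reducing modulo 37: 20800 = 562·37 + 6, so 8^45 ≡ 6.

6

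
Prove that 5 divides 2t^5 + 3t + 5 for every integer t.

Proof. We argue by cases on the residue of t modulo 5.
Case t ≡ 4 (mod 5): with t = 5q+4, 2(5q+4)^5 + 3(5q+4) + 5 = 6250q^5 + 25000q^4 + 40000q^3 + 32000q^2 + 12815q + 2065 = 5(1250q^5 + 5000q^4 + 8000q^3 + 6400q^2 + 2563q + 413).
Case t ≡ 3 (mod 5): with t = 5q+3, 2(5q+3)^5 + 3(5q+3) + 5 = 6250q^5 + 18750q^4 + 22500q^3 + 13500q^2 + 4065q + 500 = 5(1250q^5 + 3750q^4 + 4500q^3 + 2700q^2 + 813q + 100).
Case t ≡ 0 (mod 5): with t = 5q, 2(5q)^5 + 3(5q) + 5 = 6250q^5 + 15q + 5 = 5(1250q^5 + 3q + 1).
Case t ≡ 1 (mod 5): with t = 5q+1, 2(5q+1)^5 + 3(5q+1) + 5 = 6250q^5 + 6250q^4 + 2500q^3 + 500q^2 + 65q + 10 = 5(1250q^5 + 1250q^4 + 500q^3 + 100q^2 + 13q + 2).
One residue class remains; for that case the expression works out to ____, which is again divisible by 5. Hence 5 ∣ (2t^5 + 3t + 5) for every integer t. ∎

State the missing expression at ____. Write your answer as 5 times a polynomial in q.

The residues treated are {4, 3, 0, 1}, so the missing case is t ≡ 2 (mod 5); write t = 5q+2.
Then 2(5q+2)^5 + 3(5q+2) + 5 = 6250q^5 + 12500q^4 + 10000q^3 + 4000q^2 + 815q + 75 = 5(1250q^5 + 2500q^4 + 2000q^3 + 800q^2 + 163q + 15).

5(1250q^5 + 2500q^4 + 2000q^3 + 800q^2 + 163q + 15)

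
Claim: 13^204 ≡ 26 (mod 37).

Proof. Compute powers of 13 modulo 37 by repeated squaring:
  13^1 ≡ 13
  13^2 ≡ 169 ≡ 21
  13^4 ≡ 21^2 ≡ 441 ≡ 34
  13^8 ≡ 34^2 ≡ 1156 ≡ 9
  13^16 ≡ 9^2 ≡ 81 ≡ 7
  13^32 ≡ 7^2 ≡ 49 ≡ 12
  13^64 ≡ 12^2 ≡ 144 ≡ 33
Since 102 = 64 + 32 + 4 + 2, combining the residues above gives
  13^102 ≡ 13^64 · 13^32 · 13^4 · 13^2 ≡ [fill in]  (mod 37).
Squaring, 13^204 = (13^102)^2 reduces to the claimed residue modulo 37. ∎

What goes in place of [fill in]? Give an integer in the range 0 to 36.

27

13^64 · 13^32 · 13^4 · 13^2 ≡ 33 · 12 · 34 · 21 = 282744.
282744 mod 37 = 27, so 13^102 ≡ 27 (mod 37).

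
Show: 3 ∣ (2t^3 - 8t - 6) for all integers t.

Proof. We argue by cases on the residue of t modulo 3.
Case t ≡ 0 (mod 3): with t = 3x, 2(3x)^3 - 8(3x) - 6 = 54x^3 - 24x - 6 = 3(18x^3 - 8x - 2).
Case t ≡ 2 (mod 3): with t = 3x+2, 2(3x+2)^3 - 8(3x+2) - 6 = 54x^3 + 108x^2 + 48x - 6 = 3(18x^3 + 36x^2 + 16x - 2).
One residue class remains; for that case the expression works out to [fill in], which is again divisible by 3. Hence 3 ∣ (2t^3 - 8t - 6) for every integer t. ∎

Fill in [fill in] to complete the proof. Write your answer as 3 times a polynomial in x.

3(18x^3 + 18x^2 - 2x - 4)

Only t ≡ 1 (mod 3) is unaccounted for. Put t = 3x+1:
2(3x+1)^3 - 8(3x+1) - 6 expands to 54x^3 + 54x^2 - 6x - 12,
and factoring out 3 leaves 3(18x^3 + 18x^2 - 2x - 4).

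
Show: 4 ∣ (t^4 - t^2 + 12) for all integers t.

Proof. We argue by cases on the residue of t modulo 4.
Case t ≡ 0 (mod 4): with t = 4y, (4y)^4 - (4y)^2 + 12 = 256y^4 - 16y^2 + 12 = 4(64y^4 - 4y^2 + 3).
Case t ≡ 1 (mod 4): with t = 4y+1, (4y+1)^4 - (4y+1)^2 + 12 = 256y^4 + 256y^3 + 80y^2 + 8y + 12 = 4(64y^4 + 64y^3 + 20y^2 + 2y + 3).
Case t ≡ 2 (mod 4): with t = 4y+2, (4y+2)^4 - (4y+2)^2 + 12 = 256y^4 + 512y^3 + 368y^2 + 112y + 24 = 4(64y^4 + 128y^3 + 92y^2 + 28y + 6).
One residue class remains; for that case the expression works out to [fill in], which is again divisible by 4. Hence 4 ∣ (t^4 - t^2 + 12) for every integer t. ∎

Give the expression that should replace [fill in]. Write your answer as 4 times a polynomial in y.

4(64y^4 + 192y^3 + 212y^2 + 102y + 21)

Only t ≡ 3 (mod 4) is unaccounted for. Put t = 4y+3:
(4y+3)^4 - (4y+3)^2 + 12 expands to 256y^4 + 768y^3 + 848y^2 + 408y + 84,
and factoring out 4 leaves 4(64y^4 + 192y^3 + 212y^2 + 102y + 21).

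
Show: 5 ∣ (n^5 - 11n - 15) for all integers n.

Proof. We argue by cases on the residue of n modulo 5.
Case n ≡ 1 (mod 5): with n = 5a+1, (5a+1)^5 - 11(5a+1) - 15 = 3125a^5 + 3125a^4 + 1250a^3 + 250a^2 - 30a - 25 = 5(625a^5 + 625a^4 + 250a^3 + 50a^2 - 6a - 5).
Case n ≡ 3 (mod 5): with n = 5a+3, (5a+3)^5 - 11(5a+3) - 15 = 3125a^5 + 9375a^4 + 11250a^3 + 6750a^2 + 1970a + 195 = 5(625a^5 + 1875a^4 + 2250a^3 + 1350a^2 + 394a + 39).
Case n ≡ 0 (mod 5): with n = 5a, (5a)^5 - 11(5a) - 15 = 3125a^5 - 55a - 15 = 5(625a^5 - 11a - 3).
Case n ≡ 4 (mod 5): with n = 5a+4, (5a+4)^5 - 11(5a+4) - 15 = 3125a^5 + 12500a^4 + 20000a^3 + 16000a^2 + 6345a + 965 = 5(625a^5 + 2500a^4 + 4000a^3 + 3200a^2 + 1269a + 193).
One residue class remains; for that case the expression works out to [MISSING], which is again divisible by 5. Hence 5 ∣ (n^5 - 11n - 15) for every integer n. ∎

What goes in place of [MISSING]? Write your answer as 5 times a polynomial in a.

The residues treated are {1, 3, 0, 4}, so the missing case is n ≡ 2 (mod 5); write n = 5a+2.
Then (5a+2)^5 - 11(5a+2) - 15 = 3125a^5 + 6250a^4 + 5000a^3 + 2000a^2 + 345a - 5 = 5(625a^5 + 1250a^4 + 1000a^3 + 400a^2 + 69a - 1).

5(625a^5 + 1250a^4 + 1000a^3 + 400a^2 + 69a - 1)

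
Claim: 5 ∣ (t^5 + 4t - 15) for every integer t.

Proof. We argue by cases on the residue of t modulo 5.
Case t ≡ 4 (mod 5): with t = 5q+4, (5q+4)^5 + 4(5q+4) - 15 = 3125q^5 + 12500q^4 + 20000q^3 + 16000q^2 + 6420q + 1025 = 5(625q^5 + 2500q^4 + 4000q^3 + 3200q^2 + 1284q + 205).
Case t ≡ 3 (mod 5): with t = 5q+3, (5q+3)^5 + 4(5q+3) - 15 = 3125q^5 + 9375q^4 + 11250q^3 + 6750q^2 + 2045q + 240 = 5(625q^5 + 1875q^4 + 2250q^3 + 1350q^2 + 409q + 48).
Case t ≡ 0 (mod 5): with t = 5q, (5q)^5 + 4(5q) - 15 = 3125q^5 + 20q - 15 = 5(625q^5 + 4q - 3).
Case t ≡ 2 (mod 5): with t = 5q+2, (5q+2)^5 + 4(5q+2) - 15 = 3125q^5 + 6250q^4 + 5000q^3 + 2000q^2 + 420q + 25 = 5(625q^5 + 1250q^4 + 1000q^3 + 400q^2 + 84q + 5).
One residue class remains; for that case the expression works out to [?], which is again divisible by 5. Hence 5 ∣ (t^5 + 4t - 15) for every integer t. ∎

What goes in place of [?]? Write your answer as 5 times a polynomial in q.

5(625q^5 + 625q^4 + 250q^3 + 50q^2 + 9q - 2)

Only t ≡ 1 (mod 5) is unaccounted for. Put t = 5q+1:
(5q+1)^5 + 4(5q+1) - 15 expands to 3125q^5 + 3125q^4 + 1250q^3 + 250q^2 + 45q - 10,
and factoring out 5 leaves 5(625q^5 + 625q^4 + 250q^3 + 50q^2 + 9q - 2).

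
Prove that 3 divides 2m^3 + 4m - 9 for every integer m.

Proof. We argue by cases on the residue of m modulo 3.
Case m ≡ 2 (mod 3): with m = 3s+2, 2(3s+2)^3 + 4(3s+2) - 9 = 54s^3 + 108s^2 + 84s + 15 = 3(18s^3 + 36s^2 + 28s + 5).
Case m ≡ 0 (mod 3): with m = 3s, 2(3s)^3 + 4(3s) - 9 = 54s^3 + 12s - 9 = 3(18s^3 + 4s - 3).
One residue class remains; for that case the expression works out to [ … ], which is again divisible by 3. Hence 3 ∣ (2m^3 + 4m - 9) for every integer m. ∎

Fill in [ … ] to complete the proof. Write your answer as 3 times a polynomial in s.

3(18s^3 + 18s^2 + 10s - 1)

Only m ≡ 1 (mod 3) is unaccounted for. Put m = 3s+1:
2(3s+1)^3 + 4(3s+1) - 9 expands to 54s^3 + 54s^2 + 30s - 3,
and factoring out 3 leaves 3(18s^3 + 18s^2 + 10s - 1).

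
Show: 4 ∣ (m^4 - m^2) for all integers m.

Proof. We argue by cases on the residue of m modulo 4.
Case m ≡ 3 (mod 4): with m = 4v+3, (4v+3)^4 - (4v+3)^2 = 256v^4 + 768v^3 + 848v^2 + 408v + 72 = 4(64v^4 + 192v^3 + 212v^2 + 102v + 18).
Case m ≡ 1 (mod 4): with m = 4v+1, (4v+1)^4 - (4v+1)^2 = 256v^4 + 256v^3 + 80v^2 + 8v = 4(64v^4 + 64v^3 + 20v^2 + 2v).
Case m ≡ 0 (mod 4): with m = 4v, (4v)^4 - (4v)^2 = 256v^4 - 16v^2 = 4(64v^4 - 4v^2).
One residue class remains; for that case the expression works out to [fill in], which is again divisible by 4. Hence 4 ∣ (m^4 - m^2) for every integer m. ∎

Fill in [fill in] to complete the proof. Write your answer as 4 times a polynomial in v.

The residues treated are {3, 1, 0}, so the missing case is m ≡ 2 (mod 4); write m = 4v+2.
Then (4v+2)^4 - (4v+2)^2 = 256v^4 + 512v^3 + 368v^2 + 112v + 12 = 4(64v^4 + 128v^3 + 92v^2 + 28v + 3).

4(64v^4 + 128v^3 + 92v^2 + 28v + 3)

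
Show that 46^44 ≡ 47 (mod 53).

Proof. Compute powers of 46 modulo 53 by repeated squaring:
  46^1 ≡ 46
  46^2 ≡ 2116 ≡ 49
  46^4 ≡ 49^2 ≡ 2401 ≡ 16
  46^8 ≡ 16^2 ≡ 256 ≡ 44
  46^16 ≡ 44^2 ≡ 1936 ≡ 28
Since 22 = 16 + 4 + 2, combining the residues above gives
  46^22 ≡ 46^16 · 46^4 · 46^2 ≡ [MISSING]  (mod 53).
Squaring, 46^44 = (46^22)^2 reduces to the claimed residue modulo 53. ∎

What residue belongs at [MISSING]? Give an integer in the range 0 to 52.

10

46^16 · 46^4 · 46^2 ≡ 28 · 16 · 49 = 21952.
21952 mod 53 = 10, so 46^22 ≡ 10 (mod 53).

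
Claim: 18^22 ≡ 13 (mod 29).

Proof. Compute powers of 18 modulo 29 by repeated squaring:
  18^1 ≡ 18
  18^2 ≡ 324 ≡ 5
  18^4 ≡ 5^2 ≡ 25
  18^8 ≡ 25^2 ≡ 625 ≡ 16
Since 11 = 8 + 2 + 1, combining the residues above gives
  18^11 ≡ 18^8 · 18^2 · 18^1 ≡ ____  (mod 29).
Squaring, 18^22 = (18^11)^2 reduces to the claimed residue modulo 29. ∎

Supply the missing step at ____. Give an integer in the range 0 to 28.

Multiply the listed residues: 16 · 5 · 18 = 80 → 1440.
Reducing modulo 29: 1440 = 49·29 + 19, so 18^11 ≡ 19.

19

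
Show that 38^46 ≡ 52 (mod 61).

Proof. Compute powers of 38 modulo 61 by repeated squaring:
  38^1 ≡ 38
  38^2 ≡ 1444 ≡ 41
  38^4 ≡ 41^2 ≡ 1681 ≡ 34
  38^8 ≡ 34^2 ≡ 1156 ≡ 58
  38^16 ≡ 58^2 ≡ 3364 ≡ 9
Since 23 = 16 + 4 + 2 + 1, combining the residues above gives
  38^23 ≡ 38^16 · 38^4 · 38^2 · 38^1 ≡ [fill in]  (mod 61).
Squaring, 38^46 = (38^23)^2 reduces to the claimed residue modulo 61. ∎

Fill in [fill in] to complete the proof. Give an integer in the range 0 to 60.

38^16 · 38^4 · 38^2 · 38^1 ≡ 9 · 34 · 41 · 38 = 476748.
476748 mod 61 = 33, so 38^23 ≡ 33 (mod 61).

33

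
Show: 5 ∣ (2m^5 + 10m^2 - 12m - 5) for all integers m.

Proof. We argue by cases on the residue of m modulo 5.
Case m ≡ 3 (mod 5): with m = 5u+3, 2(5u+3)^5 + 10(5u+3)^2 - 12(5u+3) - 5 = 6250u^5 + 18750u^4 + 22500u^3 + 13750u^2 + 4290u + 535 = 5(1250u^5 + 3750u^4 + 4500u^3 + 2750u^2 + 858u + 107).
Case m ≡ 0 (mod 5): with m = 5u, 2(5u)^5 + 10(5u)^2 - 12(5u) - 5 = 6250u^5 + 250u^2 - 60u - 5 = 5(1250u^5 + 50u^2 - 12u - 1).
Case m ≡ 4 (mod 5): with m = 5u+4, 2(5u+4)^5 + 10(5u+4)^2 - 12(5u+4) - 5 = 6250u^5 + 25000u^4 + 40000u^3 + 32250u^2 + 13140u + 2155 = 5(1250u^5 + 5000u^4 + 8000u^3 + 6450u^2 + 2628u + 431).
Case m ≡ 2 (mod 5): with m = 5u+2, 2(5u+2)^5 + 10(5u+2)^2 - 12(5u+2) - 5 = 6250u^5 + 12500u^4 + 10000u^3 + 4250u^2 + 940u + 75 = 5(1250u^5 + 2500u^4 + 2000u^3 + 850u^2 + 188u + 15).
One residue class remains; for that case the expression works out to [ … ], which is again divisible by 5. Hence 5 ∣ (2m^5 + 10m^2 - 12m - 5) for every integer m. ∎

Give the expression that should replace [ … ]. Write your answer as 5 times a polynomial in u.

Only m ≡ 1 (mod 5) is unaccounted for. Put m = 5u+1:
2(5u+1)^5 + 10(5u+1)^2 - 12(5u+1) - 5 expands to 6250u^5 + 6250u^4 + 2500u^3 + 750u^2 + 90u - 5,
and factoring out 5 leaves 5(1250u^5 + 1250u^4 + 500u^3 + 150u^2 + 18u - 1).

5(1250u^5 + 1250u^4 + 500u^3 + 150u^2 + 18u - 1)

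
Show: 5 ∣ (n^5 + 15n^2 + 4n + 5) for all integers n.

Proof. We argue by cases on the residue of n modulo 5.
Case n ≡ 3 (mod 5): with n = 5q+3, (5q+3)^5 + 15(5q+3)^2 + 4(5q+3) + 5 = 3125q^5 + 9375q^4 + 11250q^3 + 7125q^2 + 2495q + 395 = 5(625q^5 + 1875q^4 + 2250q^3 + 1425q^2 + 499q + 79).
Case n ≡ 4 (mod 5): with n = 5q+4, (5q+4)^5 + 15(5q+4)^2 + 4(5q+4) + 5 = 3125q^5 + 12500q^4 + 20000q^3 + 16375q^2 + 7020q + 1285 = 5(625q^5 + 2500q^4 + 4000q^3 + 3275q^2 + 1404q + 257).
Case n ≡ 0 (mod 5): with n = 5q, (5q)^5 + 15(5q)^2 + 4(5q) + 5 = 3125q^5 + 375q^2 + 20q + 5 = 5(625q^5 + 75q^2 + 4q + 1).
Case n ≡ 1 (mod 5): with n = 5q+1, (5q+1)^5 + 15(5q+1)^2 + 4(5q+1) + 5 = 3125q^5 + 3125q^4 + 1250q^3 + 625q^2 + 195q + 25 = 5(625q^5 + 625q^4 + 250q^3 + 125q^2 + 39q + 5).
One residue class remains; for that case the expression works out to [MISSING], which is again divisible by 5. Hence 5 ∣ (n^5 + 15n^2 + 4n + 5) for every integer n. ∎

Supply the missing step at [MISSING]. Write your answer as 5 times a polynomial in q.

Only n ≡ 2 (mod 5) is unaccounted for. Put n = 5q+2:
(5q+2)^5 + 15(5q+2)^2 + 4(5q+2) + 5 expands to 3125q^5 + 6250q^4 + 5000q^3 + 2375q^2 + 720q + 105,
and factoring out 5 leaves 5(625q^5 + 1250q^4 + 1000q^3 + 475q^2 + 144q + 21).

5(625q^5 + 1250q^4 + 1000q^3 + 475q^2 + 144q + 21)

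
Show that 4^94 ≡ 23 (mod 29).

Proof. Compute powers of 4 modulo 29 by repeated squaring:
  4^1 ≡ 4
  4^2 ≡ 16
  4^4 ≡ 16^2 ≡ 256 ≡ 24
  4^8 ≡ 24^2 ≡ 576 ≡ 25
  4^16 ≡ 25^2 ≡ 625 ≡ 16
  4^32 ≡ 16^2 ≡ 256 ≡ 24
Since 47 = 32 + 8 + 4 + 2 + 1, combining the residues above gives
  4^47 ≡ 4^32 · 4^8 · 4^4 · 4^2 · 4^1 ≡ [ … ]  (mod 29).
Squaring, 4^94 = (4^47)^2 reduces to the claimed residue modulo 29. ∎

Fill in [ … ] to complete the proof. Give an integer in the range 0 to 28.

Multiply the listed residues: 24 · 25 · 24 · 16 · 4 = 600 → 14400 → 230400 → 921600.
Reducing modulo 29: 921600 = 31779·29 + 9, so 4^47 ≡ 9.

9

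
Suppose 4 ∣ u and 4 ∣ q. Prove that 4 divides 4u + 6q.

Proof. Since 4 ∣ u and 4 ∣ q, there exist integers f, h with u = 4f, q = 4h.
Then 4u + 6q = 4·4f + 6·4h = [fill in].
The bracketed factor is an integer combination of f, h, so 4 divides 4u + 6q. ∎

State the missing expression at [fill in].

Pull the common 4 out of every term: 4·4f + 6·4h = 4(4f + 6h).
4f + 6h is an integer, which exhibits the divisibility.

4(4f + 6h)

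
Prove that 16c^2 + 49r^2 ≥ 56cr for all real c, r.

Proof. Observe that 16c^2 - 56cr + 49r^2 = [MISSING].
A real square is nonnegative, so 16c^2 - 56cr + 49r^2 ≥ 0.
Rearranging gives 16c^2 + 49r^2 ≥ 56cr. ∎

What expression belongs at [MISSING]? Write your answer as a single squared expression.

The leading and trailing coefficients are 4^2 and 7^2, and 56 = 2·4·7, so the trinomial is (4c - 7r)^2.
Hence 16c^2 - 56cr + 49r^2 ≥ 0.

(4c - 7r)^2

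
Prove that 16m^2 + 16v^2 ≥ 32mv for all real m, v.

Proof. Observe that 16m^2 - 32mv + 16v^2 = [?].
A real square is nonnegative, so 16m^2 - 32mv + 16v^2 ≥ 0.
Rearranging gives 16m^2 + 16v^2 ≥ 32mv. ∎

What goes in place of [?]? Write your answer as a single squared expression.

16m^2 - 32mv + 16v^2 is a perfect-square trinomial: the outer terms are (4m)^2 and (4v)^2, and the cross term is -2·4m·4v.
So 16m^2 - 32mv + 16v^2 = (4m - 4v)^2 ≥ 0.

(4m - 4v)^2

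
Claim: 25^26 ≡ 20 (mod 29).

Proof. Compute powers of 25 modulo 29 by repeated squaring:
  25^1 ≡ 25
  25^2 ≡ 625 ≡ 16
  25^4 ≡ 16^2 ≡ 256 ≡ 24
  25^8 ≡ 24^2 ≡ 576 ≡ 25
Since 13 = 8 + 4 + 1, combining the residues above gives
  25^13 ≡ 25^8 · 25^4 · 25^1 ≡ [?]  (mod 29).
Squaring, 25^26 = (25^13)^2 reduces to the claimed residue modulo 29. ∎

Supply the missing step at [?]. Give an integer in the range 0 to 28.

25^8 · 25^4 · 25^1 ≡ 25 · 24 · 25 = 15000.
15000 mod 29 = 7, so 25^13 ≡ 7 (mod 29).

7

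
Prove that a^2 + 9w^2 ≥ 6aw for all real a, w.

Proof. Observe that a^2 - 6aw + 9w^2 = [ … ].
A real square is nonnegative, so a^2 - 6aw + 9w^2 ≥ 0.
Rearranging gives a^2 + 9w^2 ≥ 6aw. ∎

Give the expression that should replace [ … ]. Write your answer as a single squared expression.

(a - 3w)^2

The leading and trailing coefficients are 1^2 and 3^2, and 6 = 2·1·3, so the trinomial is (a - 3w)^2.
Hence a^2 - 6aw + 9w^2 ≥ 0.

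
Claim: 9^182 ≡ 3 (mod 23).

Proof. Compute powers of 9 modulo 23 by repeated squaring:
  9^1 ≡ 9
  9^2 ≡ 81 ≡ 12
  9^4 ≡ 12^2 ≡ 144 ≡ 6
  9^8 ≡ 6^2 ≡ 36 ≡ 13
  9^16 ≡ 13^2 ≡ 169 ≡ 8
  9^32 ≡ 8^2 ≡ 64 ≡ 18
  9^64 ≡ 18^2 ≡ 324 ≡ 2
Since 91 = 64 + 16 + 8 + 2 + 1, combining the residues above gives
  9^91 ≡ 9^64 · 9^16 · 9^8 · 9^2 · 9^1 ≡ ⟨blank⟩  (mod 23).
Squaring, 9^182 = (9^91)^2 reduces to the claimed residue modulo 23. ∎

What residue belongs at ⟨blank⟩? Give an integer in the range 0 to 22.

16

Multiply the listed residues: 2 · 8 · 13 · 12 · 9 = 16 → 208 → 2496 → 22464.
Reducing modulo 23: 22464 = 976·23 + 16, so 9^91 ≡ 16.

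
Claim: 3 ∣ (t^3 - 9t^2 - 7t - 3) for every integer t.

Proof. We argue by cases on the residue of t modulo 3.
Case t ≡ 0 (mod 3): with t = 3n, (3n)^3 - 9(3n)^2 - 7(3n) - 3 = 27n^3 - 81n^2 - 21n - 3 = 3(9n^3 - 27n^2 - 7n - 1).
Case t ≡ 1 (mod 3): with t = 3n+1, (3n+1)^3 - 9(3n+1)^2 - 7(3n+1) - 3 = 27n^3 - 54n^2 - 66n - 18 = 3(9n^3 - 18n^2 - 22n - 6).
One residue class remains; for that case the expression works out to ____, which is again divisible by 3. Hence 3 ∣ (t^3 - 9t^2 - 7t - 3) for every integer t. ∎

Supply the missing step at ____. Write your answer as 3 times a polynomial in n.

Only t ≡ 2 (mod 3) is unaccounted for. Put t = 3n+2:
(3n+2)^3 - 9(3n+2)^2 - 7(3n+2) - 3 expands to 27n^3 - 27n^2 - 93n - 45,
and factoring out 3 leaves 3(9n^3 - 9n^2 - 31n - 15).

3(9n^3 - 9n^2 - 31n - 15)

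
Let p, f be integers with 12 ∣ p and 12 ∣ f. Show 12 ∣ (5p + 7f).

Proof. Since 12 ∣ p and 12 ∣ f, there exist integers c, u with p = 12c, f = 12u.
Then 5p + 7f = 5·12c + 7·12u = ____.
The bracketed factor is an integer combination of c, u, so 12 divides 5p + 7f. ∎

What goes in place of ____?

Each term has a factor of 12: 5·12c + 7·12u = 12·(5c + 7u).
Since 5c + 7u is an integer, 12 ∣ (5p + 7f).

12(5c + 7u)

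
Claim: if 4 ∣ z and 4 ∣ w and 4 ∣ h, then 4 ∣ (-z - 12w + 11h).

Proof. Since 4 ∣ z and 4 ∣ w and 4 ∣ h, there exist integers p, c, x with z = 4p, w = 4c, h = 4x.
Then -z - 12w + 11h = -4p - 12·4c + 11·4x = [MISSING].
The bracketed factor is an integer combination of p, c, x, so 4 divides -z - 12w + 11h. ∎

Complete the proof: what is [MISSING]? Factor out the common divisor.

Pull the common 4 out of every term: -4p - 12·4c + 11·4x = 4(-12c - p + 11x).
-12c - p + 11x is an integer, which exhibits the divisibility.

4(-12c - p + 11x)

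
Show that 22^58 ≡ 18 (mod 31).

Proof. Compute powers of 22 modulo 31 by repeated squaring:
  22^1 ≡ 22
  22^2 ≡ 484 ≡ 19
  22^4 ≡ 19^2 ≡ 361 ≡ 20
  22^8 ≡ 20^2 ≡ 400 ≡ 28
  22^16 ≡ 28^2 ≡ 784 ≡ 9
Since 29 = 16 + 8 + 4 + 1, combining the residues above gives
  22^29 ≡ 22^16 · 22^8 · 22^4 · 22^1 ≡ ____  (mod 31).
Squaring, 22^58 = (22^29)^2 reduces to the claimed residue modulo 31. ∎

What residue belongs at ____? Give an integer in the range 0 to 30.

24

22^16 · 22^8 · 22^4 · 22^1 ≡ 9 · 28 · 20 · 22 = 110880.
110880 mod 31 = 24, so 22^29 ≡ 24 (mod 31).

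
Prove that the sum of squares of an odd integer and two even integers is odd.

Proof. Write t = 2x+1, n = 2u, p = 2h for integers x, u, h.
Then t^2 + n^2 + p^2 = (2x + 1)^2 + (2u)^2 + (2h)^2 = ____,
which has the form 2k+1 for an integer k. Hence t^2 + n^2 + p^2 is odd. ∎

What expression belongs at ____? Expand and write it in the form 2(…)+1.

(2x + 1)^2 + (2u)^2 + (2h)^2 = 4h^2 + 4u^2 + 4x^2 + 4x + 1
= 2(2h^2 + 2u^2 + 2x^2 + 2x) + 1.
Since 2h^2 + 2u^2 + 2x^2 + 2x is an integer, the sum of squares is of the form 2k+1 for an integer k.

2(2h^2 + 2u^2 + 2x^2 + 2x) + 1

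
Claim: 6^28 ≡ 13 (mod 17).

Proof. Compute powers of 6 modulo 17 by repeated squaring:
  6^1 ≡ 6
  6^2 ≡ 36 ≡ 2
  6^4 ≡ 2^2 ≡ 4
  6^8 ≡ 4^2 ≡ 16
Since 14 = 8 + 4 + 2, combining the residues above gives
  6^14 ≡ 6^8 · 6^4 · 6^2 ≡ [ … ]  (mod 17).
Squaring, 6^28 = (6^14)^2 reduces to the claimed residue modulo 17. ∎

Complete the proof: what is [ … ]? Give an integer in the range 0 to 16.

9

6^8 · 6^4 · 6^2 ≡ 16 · 4 · 2 = 128.
128 mod 17 = 9, so 6^14 ≡ 9 (mod 17).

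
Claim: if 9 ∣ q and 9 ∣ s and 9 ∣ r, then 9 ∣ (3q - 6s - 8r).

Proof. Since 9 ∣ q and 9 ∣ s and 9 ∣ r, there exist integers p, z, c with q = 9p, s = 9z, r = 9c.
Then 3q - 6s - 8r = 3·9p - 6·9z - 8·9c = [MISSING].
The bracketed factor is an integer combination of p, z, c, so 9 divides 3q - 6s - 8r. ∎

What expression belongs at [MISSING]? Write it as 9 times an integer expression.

9(-8c + 3p - 6z)

Pull the common 9 out of every term: 3·9p - 6·9z - 8·9c = 9(-8c + 3p - 6z).
-8c + 3p - 6z is an integer, which exhibits the divisibility.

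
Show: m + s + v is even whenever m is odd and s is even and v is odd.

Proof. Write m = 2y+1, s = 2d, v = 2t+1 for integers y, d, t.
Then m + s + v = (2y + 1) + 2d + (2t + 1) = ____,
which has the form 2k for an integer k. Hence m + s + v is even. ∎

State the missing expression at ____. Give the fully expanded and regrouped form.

Expanding: (2y + 1) + 2d + (2t + 1) = 2d + 2t + 2y + 2.
Every term is even; pulling out the factor of 2 gives 2(d + t + y + 1).

2(d + t + y + 1)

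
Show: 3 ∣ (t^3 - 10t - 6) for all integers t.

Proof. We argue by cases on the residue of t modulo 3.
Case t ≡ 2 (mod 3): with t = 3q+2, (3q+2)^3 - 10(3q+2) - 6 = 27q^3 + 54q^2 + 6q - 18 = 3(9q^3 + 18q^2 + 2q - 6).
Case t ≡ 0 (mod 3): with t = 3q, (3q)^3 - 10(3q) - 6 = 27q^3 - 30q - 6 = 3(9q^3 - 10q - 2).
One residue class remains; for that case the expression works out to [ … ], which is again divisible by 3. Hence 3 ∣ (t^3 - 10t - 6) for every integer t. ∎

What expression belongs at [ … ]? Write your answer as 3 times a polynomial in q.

3(9q^3 + 9q^2 - 7q - 5)

The residues treated are {2, 0}, so the missing case is t ≡ 1 (mod 3); write t = 3q+1.
Then (3q+1)^3 - 10(3q+1) - 6 = 27q^3 + 27q^2 - 21q - 15 = 3(9q^3 + 9q^2 - 7q - 5).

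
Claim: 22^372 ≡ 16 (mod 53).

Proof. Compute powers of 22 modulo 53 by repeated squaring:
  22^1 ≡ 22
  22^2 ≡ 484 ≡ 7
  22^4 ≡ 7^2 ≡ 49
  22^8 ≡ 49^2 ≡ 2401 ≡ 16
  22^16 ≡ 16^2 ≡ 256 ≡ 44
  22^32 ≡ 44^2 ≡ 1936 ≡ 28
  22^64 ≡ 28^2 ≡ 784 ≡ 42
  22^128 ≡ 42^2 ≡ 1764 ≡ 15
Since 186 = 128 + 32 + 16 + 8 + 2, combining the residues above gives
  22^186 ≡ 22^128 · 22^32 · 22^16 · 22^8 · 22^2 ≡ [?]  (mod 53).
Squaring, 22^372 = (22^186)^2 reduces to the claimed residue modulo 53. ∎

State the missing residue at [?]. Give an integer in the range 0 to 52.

4

Multiply the listed residues: 15 · 28 · 44 · 16 · 7 = 420 → 18480 → 295680 → 2069760.
Reducing modulo 53: 2069760 = 39052·53 + 4, so 22^186 ≡ 4.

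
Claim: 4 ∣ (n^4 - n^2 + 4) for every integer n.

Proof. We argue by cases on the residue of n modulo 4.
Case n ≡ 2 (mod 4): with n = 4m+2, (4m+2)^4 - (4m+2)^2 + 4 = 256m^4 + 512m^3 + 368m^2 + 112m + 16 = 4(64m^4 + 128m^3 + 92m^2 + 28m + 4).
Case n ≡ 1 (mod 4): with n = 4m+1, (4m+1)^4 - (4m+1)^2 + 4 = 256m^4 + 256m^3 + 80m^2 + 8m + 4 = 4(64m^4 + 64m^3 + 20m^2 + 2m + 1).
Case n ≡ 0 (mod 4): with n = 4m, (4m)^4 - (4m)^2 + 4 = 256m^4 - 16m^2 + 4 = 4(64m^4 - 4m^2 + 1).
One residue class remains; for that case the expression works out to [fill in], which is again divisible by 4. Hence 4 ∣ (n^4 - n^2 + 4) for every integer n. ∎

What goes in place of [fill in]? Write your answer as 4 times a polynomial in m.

4(64m^4 + 192m^3 + 212m^2 + 102m + 19)

Only n ≡ 3 (mod 4) is unaccounted for. Put n = 4m+3:
(4m+3)^4 - (4m+3)^2 + 4 expands to 256m^4 + 768m^3 + 848m^2 + 408m + 76,
and factoring out 4 leaves 4(64m^4 + 192m^3 + 212m^2 + 102m + 19).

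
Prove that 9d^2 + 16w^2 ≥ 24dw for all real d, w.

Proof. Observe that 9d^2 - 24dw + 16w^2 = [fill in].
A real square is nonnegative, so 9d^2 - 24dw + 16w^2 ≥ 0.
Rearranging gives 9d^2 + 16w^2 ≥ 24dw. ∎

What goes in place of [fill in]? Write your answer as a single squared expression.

The leading and trailing coefficients are 3^2 and 4^2, and 24 = 2·3·4, so the trinomial is (3d - 4w)^2.
Hence 9d^2 - 24dw + 16w^2 ≥ 0.

(3d - 4w)^2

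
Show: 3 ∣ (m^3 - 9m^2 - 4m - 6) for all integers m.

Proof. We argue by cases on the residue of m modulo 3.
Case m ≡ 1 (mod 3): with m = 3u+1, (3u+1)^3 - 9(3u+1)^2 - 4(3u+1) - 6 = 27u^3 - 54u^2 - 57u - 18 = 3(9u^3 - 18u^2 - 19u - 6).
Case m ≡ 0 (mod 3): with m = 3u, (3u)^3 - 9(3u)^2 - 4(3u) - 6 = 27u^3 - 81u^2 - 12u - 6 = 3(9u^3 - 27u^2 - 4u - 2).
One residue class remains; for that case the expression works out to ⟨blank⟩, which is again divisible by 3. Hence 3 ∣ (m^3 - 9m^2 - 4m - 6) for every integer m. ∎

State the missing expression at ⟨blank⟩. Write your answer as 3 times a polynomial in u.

3(9u^3 - 9u^2 - 28u - 14)

The residues treated are {1, 0}, so the missing case is m ≡ 2 (mod 3); write m = 3u+2.
Then (3u+2)^3 - 9(3u+2)^2 - 4(3u+2) - 6 = 27u^3 - 27u^2 - 84u - 42 = 3(9u^3 - 9u^2 - 28u - 14).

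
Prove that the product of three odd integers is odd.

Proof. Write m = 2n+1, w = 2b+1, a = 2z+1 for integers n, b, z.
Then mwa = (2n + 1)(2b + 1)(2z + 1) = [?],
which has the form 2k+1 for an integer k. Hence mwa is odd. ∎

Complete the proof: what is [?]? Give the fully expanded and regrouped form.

2(4bnz + 2bn + 2bz + b + 2nz + n + z) + 1

Expanding: (2n + 1)(2b + 1)(2z + 1) = 8bnz + 4bn + 4bz + 2b + 4nz + 2n + 2z + 1.
Every term except the constant is even, so this is 2(4bnz + 2bn + 2bz + b + 2nz + n + z) + 1,
and 4bnz + 2bn + 2bz + b + 2nz + n + z ∈ ℤ gives the required form.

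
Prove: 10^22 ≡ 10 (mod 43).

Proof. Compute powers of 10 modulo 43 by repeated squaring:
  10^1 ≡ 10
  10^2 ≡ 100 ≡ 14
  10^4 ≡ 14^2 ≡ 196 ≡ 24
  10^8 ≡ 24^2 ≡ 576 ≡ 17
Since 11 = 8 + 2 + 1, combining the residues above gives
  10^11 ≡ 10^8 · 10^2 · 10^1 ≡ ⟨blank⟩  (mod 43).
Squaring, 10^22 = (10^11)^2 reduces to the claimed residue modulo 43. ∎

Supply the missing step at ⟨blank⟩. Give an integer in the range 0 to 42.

10^8 · 10^2 · 10^1 ≡ 17 · 14 · 10 = 2380.
2380 mod 43 = 15, so 10^11 ≡ 15 (mod 43).

15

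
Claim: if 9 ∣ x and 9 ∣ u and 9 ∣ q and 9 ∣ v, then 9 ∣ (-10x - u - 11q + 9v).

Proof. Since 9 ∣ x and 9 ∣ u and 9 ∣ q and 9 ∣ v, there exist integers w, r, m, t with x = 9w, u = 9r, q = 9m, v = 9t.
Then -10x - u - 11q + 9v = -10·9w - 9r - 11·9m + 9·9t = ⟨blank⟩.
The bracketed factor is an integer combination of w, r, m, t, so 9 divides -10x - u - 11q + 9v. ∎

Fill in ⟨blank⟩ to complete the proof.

Pull the common 9 out of every term: -10·9w - 9r - 11·9m + 9·9t = 9(-11m - r + 9t - 10w).
-11m - r + 9t - 10w is an integer, which exhibits the divisibility.

9(-11m - r + 9t - 10w)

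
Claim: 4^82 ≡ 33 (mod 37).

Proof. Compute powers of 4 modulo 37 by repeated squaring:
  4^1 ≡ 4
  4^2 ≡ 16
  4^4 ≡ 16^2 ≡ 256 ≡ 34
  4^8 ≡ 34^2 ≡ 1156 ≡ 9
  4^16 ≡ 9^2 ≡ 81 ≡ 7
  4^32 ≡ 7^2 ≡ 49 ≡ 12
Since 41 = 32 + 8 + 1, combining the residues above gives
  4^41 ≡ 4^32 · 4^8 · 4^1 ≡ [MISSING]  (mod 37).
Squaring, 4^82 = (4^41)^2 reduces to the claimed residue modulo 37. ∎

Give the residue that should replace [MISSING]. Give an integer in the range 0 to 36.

Multiply the listed residues: 12 · 9 · 4 = 108 → 432.
Reducing modulo 37: 432 = 11·37 + 25, so 4^41 ≡ 25.

25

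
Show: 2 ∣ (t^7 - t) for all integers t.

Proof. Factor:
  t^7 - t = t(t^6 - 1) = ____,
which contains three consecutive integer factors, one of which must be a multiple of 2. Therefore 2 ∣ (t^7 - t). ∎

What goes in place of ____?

(t - 1)t(t + 1)(t^4 + t^2 + 1)

t^6 - 1 = (t^2 - 1)(t^4 + t^2 + 1), and t^2 - 1 = (t-1)(t+1).
So t(t^6 - 1) = (t - 1)t(t + 1)(t^4 + t^2 + 1).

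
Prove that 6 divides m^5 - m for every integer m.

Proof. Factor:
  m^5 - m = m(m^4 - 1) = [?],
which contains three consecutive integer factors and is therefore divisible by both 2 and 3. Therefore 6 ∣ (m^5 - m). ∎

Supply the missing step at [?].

m^4 - 1 = (m^2 - 1)(m^2 + 1), and m^2 - 1 = (m-1)(m+1).
So m(m^4 - 1) = (m - 1)m(m + 1)(m^2 + 1).

(m - 1)m(m + 1)(m^2 + 1)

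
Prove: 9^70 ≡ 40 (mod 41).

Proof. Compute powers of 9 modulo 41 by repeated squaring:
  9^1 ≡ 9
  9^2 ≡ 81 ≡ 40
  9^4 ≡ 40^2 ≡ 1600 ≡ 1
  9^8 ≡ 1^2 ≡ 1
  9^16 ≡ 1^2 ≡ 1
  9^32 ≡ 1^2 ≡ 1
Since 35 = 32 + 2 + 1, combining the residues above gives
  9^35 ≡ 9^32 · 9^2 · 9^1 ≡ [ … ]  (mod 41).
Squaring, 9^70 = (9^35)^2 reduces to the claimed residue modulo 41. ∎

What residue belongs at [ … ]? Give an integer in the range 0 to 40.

Multiply the listed residues: 1 · 40 · 9 = 40 → 360.
Reducing modulo 41: 360 = 8·41 + 32, so 9^35 ≡ 32.

32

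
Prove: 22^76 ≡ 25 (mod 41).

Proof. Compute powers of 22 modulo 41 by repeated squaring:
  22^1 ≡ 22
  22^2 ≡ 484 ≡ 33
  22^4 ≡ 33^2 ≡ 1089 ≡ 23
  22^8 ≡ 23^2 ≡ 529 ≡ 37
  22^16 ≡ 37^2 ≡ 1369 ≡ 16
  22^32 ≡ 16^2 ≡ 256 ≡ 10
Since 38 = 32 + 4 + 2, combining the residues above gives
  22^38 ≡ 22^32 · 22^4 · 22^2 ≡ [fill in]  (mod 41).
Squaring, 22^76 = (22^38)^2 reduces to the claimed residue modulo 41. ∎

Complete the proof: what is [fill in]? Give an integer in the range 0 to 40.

22^32 · 22^4 · 22^2 ≡ 10 · 23 · 33 = 7590.
7590 mod 41 = 5, so 22^38 ≡ 5 (mod 41).

5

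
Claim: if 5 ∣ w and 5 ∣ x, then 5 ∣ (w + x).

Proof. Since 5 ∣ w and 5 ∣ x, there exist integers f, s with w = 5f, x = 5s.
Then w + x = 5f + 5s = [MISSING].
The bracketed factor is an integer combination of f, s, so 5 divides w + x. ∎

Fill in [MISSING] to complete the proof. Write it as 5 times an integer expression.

Each term has a factor of 5: 5f + 5s = 5·(f + s).
Since f + s is an integer, 5 ∣ (w + x).

5(f + s)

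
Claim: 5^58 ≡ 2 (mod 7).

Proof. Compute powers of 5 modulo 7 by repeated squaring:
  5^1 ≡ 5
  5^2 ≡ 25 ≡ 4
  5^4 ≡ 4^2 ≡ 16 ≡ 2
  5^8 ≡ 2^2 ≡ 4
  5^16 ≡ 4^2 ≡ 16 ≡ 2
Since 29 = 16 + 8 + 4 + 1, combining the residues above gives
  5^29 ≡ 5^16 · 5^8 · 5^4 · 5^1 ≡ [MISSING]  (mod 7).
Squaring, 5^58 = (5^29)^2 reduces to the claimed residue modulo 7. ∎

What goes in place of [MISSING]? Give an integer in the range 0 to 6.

5^16 · 5^8 · 5^4 · 5^1 ≡ 2 · 4 · 2 · 5 = 80.
80 mod 7 = 3, so 5^29 ≡ 3 (mod 7).

3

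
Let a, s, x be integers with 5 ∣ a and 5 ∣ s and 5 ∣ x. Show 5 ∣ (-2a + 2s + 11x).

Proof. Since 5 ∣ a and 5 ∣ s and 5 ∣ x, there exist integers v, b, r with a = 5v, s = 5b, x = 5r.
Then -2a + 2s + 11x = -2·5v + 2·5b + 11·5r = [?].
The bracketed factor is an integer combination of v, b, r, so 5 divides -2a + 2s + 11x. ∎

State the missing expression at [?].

5(2b + 11r - 2v)

Pull the common 5 out of every term: -2·5v + 2·5b + 11·5r = 5(2b + 11r - 2v).
2b + 11r - 2v is an integer, which exhibits the divisibility.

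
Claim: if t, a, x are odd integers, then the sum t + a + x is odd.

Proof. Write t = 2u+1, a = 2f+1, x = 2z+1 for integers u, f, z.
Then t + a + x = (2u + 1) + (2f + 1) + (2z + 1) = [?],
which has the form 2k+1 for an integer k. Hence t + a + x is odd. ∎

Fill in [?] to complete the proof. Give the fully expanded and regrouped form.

(2u + 1) + (2f + 1) + (2z + 1) = 2f + 2u + 2z + 3
= 2(f + u + z + 1) + 1.
Since f + u + z + 1 is an integer, the sum is of the form 2k+1 for an integer k.

2(f + u + z + 1) + 1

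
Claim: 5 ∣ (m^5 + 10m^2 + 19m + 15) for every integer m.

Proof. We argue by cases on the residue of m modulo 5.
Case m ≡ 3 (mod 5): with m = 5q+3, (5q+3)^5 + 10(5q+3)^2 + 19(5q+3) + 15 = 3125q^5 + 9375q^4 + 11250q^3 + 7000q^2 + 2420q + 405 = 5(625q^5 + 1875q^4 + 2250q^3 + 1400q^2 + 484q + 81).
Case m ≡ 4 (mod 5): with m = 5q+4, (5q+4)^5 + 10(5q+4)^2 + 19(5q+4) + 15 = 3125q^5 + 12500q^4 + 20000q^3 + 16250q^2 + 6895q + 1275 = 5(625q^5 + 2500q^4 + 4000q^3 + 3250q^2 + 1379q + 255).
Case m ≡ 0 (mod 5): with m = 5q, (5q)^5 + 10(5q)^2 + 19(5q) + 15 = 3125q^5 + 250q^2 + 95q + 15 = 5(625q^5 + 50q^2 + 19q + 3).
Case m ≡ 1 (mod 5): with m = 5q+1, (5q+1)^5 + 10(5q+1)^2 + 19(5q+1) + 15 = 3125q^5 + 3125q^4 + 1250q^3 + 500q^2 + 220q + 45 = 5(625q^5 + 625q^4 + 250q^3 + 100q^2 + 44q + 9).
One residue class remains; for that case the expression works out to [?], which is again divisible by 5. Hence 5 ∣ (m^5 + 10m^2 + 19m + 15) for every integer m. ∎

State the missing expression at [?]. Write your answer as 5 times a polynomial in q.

Only m ≡ 2 (mod 5) is unaccounted for. Put m = 5q+2:
(5q+2)^5 + 10(5q+2)^2 + 19(5q+2) + 15 expands to 3125q^5 + 6250q^4 + 5000q^3 + 2250q^2 + 695q + 125,
and factoring out 5 leaves 5(625q^5 + 1250q^4 + 1000q^3 + 450q^2 + 139q + 25).

5(625q^5 + 1250q^4 + 1000q^3 + 450q^2 + 139q + 25)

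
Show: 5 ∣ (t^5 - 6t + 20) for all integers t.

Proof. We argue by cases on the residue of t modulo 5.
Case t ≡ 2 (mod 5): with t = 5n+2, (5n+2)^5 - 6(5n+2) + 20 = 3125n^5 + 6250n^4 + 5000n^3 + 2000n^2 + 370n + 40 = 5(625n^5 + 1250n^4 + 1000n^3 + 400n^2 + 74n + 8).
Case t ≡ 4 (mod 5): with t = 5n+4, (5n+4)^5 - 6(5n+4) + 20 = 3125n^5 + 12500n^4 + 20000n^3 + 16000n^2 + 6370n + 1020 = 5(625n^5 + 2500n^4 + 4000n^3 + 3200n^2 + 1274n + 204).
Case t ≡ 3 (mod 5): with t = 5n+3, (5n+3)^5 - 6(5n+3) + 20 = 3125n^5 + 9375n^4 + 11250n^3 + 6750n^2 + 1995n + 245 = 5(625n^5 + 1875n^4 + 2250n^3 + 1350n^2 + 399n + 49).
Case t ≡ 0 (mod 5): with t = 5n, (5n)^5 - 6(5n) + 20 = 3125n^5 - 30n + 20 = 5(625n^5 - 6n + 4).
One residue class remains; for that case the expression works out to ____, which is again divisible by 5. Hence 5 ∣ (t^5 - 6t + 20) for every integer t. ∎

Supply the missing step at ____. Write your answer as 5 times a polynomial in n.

5(625n^5 + 625n^4 + 250n^3 + 50n^2 - n + 3)

Only t ≡ 1 (mod 5) is unaccounted for. Put t = 5n+1:
(5n+1)^5 - 6(5n+1) + 20 expands to 3125n^5 + 3125n^4 + 1250n^3 + 250n^2 - 5n + 15,
and factoring out 5 leaves 5(625n^5 + 625n^4 + 250n^3 + 50n^2 - n + 3).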